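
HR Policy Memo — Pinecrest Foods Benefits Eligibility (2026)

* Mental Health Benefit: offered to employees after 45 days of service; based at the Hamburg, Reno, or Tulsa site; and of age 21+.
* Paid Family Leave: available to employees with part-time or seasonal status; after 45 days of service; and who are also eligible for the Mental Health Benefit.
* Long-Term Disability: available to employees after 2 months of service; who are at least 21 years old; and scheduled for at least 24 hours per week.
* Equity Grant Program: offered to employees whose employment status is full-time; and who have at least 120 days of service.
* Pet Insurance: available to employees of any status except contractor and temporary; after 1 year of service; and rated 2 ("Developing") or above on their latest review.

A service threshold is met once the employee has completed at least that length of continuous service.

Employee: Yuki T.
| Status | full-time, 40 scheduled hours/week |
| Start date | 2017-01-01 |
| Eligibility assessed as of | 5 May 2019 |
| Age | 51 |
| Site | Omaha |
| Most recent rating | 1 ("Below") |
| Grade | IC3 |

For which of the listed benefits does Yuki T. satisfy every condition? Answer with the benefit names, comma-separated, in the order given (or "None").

Long-Term Disability, Equity Grant Program

Service from 2017-01-01 to 5 May 2019: 854 days.
Mental Health Benefit — service 854 days ≥ 45 days ✓; site Omaha ✗ (not Hamburg, Reno, or Tulsa) → not eligible.
Paid Family Leave — status full-time ✗ (requires part-time or seasonal) → not eligible.
Long-Term Disability — service 854 days ≥ 2 months (≈60 days) ✓; age 51 ≥ 21 ✓; 40 hrs/wk ≥ 24 ✓ → eligible.
Equity Grant Program — status full-time ✓; service 854 days ≥ 120 days ✓ → eligible.
Pet Insurance — status full-time ✓ (not excluded); service 854 days ≥ 1 year (≈365 days) ✓; rating 1 < 2 ✗ → not eligible.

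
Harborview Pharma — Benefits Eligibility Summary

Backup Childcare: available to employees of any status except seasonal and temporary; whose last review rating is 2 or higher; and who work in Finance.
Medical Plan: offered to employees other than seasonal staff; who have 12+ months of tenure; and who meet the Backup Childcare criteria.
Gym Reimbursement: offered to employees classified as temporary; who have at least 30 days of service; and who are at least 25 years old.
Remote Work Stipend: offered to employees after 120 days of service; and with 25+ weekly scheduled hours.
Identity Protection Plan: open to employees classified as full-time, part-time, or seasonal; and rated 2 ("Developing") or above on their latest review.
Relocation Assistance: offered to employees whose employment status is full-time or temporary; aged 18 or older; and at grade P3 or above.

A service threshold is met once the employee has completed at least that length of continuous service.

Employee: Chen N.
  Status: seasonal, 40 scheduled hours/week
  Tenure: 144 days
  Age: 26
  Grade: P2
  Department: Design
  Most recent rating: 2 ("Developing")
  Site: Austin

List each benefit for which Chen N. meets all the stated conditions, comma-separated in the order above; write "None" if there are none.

Remote Work Stipend, Identity Protection Plan

Backup Childcare — status seasonal ✗ (excluded) → not eligible.
Medical Plan — status seasonal ✗ (excluded) → not eligible.
Gym Reimbursement — status seasonal ✗ (requires temporary) → not eligible.
Remote Work Stipend — service 144 days ≥ 120 days ✓; 40 hrs/wk ≥ 25 ✓ → eligible.
Identity Protection Plan — status seasonal ✓; rating 2 ≥ 2 ✓ → eligible.
Relocation Assistance — status seasonal ✗ (requires full-time or temporary) → not eligible.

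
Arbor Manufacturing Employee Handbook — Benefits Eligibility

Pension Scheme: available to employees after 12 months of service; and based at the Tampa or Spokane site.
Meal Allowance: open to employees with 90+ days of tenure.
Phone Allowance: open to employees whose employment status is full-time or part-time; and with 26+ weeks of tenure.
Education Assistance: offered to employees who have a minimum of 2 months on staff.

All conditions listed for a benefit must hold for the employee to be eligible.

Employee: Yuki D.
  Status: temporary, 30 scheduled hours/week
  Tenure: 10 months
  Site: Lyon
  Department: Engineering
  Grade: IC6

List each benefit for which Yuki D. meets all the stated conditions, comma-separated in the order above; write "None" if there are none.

Pension Scheme — service 10 months < 12 months ✗ → not eligible.
Meal Allowance — service 10 months ≥ 90 days ✓ → eligible.
Phone Allowance — status temporary ✗ (requires full-time or part-time) → not eligible.
Education Assistance — service 10 months ≥ 2 months ✓ → eligible.

Meal Allowance, Education Assistance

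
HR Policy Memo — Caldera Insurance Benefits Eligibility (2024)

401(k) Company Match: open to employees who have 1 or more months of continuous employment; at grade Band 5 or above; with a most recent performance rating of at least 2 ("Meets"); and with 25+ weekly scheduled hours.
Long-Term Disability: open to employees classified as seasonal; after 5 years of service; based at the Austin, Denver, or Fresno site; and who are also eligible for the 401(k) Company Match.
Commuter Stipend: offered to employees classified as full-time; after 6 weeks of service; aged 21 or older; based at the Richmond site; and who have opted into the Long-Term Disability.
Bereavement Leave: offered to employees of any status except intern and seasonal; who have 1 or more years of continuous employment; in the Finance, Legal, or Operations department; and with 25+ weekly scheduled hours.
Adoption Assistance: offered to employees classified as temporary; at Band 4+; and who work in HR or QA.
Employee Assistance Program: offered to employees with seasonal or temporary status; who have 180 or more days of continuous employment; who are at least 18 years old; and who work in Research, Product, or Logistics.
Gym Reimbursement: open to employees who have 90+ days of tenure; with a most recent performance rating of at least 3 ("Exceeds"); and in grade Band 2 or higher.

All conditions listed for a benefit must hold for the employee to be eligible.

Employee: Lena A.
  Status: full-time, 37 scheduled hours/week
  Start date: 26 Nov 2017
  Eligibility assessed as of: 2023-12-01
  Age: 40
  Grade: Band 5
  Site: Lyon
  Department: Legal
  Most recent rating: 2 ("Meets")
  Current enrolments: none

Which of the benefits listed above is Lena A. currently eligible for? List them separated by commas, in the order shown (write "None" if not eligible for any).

Service from 26 Nov 2017 to 2023-12-01: 2196 days.
401(k) Company Match — service 2196 days ≥ 1 month (≈30 days) ✓; grade Band 5 ≥ Band 5 ✓; rating 2 ≥ 2 ✓; 37 hrs/wk ≥ 25 ✓ → eligible.
Long-Term Disability — status full-time ✗ (requires seasonal) → not eligible.
Commuter Stipend — status full-time ✓; service 2196 days ≥ 6 weeks (≈42 days) ✓; age 40 ≥ 21 ✓; site Lyon ✗ (not Richmond) → not eligible.
Bereavement Leave — status full-time ✓ (not excluded); service 2196 days ≥ 1 year (≈365 days) ✓; dept Legal ✓; 37 hrs/wk ≥ 25 ✓ → eligible.
Adoption Assistance — status full-time ✗ (requires temporary) → not eligible.
Employee Assistance Program — status full-time ✗ (requires seasonal or temporary) → not eligible.
Gym Reimbursement — service 2196 days ≥ 90 days ✓; rating 2 < 3 ✗ → not eligible.

401(k) Company Match, Bereavement Leave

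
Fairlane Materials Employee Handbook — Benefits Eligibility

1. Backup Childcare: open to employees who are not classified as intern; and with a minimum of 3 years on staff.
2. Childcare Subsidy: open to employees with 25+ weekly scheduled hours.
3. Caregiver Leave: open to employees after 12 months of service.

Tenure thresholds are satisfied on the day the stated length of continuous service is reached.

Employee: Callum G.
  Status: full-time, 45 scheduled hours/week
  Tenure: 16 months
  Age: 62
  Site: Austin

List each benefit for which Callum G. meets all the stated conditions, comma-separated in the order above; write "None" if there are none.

Childcare Subsidy, Caregiver Leave

Backup Childcare — status full-time ✓ (not excluded); service 16 months < 3 years (≈1095 days) ✗ → not eligible.
Childcare Subsidy — 45 hrs/wk ≥ 25 ✓ → eligible.
Caregiver Leave — service 16 months ≥ 12 months ✓ → eligible.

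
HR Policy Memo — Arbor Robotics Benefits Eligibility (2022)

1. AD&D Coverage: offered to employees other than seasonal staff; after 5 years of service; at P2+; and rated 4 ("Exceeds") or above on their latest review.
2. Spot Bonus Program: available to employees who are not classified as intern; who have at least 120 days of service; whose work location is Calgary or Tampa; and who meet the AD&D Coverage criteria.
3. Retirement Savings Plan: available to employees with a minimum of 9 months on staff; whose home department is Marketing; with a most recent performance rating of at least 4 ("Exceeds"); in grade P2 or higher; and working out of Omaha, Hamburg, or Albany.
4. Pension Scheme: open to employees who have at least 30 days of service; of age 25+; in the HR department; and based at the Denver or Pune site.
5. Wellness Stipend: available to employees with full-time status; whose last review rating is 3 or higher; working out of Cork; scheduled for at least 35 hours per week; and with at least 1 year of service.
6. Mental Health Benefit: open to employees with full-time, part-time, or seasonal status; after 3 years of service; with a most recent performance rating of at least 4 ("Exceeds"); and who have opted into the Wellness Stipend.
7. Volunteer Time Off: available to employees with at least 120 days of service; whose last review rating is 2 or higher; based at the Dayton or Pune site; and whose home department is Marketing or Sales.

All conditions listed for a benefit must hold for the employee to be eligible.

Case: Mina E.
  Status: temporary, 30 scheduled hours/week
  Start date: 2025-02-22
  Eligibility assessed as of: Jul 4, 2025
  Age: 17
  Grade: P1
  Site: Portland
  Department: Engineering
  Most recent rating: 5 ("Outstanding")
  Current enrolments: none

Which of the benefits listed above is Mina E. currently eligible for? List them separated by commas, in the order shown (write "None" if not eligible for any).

None

Service from 2025-02-22 to Jul 4, 2025: 132 days.
AD&D Coverage — status temporary ✓ (not excluded); service 132 days < 5 years (≈1825 days) ✗ → not eligible.
Spot Bonus Program — status temporary ✓ (not excluded); service 132 days ≥ 120 days ✓; site Portland ✗ (not Calgary or Tampa) → not eligible.
Retirement Savings Plan — service 132 days < 9 months (≈270 days) ✗ → not eligible.
Pension Scheme — service 132 days ≥ 30 days ✓; age 17 < 25 ✗ → not eligible.
Wellness Stipend — status temporary ✗ (requires full-time) → not eligible.
Mental Health Benefit — status temporary ✗ (requires full-time, part-time, or seasonal) → not eligible.
Volunteer Time Off — service 132 days ≥ 120 days ✓; rating 5 ≥ 2 ✓; site Portland ✗ (not Dayton or Pune) → not eligible.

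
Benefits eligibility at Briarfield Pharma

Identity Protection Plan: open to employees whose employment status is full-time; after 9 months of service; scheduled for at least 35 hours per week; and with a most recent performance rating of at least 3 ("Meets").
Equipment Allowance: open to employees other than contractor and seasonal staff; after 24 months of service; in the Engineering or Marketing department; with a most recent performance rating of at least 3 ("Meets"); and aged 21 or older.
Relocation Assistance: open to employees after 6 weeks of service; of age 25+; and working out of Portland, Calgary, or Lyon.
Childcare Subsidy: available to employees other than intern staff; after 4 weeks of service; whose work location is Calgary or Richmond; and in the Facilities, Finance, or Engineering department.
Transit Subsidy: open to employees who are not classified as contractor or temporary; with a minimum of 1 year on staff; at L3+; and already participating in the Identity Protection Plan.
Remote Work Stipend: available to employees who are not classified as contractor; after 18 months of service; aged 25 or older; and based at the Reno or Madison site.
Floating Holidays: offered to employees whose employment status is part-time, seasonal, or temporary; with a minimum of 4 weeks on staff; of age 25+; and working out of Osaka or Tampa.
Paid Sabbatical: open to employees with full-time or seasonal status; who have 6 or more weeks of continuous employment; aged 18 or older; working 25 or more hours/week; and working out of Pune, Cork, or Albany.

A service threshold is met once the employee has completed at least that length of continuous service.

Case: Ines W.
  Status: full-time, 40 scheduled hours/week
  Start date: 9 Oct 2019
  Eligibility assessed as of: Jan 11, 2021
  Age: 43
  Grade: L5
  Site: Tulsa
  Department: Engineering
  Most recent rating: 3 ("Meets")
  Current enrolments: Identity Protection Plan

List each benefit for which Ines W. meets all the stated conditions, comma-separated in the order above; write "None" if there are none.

Service from 9 Oct 2019 to Jan 11, 2021: 460 days.
Identity Protection Plan — status full-time ✓; service 460 days ≥ 9 months (≈270 days) ✓; 40 hrs/wk ≥ 35 ✓; rating 3 ≥ 3 ✓ → eligible.
Equipment Allowance — status full-time ✓ (not excluded); service 460 days < 24 months (≈720 days) ✗ → not eligible.
Relocation Assistance — service 460 days ≥ 6 weeks (≈42 days) ✓; age 43 ≥ 25 ✓; site Tulsa ✗ (not Portland, Calgary, or Lyon) → not eligible.
Childcare Subsidy — status full-time ✓ (not excluded); service 460 days ≥ 4 weeks (≈28 days) ✓; site Tulsa ✗ (not Calgary or Richmond) → not eligible.
Transit Subsidy — status full-time ✓ (not excluded); service 460 days ≥ 1 year (≈365 days) ✓; grade L5 ≥ L3 ✓; enrolled in Identity Protection Plan ✓ → eligible.
Remote Work Stipend — status full-time ✓ (not excluded); service 460 days < 18 months (≈540 days) ✗ → not eligible.
Floating Holidays — status full-time ✗ (requires part-time, seasonal, or temporary) → not eligible.
Paid Sabbatical — status full-time ✓; service 460 days ≥ 6 weeks (≈42 days) ✓; age 43 ≥ 18 ✓; 40 hrs/wk ≥ 25 ✓; site Tulsa ✗ (not Pune, Cork, or Albany) → not eligible.

Identity Protection Plan, Transit Subsidy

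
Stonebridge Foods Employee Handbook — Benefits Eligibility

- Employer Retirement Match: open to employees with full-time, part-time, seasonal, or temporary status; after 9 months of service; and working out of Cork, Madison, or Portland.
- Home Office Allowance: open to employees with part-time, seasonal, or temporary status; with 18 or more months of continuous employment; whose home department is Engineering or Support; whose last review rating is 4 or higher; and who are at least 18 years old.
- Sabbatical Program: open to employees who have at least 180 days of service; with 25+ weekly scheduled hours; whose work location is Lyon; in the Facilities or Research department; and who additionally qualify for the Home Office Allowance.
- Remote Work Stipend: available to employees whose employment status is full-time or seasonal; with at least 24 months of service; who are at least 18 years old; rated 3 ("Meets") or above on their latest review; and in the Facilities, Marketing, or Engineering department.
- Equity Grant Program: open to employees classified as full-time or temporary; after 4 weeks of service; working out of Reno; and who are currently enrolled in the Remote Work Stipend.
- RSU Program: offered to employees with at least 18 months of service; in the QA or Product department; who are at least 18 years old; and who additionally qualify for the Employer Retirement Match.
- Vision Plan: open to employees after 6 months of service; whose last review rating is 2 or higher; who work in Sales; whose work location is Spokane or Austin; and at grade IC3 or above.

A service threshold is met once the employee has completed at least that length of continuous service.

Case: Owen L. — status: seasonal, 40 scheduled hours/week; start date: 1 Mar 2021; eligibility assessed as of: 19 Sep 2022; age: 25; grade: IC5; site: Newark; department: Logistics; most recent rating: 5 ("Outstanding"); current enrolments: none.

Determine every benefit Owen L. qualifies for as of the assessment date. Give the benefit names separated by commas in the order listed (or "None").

Service from 1 Mar 2021 to 19 Sep 2022: 567 days.
Employer Retirement Match — status seasonal ✓; service 567 days ≥ 9 months (≈270 days) ✓; site Newark ✗ (not Cork, Madison, or Portland) → not eligible.
Home Office Allowance — status seasonal ✓; service 567 days ≥ 18 months (≈540 days) ✓; dept Logistics ✗ → not eligible.
Sabbatical Program — service 567 days ≥ 180 days ✓; 40 hrs/wk ≥ 25 ✓; site Newark ✗ (not Lyon) → not eligible.
Remote Work Stipend — status seasonal ✓; service 567 days < 24 months (≈720 days) ✗ → not eligible.
Equity Grant Program — status seasonal ✗ (requires full-time or temporary) → not eligible.
RSU Program — service 567 days ≥ 18 months (≈540 days) ✓; dept Logistics ✗ → not eligible.
Vision Plan — service 567 days ≥ 6 months (≈180 days) ✓; rating 5 ≥ 2 ✓; dept Logistics ✗ → not eligible.

None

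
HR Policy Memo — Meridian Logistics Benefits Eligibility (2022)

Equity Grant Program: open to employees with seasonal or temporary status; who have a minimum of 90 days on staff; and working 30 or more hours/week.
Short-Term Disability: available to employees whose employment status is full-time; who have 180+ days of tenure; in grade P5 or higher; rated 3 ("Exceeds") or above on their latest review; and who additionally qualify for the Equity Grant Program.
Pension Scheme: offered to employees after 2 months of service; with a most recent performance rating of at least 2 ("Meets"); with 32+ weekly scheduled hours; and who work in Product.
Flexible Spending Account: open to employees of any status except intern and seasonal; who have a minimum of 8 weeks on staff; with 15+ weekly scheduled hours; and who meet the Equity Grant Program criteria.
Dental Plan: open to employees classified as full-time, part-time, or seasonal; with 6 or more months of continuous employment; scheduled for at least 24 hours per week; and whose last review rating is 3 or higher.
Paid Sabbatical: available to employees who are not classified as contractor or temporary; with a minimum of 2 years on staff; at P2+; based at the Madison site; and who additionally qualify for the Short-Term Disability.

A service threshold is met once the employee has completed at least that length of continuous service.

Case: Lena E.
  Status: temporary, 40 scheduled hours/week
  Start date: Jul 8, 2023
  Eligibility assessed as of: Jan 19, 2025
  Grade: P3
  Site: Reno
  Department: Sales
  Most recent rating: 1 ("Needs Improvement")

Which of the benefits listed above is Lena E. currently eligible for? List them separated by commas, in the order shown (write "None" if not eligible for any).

Equity Grant Program, Flexible Spending Account

Service from Jul 8, 2023 to Jan 19, 2025: 561 days.
Equity Grant Program — status temporary ✓; service 561 days ≥ 90 days ✓; 40 hrs/wk ≥ 30 ✓ → eligible.
Short-Term Disability — status temporary ✗ (requires full-time) → not eligible.
Pension Scheme — service 561 days ≥ 2 months (≈60 days) ✓; rating 1 < 2 ✗ → not eligible.
Flexible Spending Account — status temporary ✓ (not excluded); service 561 days ≥ 8 weeks (≈56 days) ✓; 40 hrs/wk ≥ 15 ✓; eligible for Equity Grant Program ✓ → eligible.
Dental Plan — status temporary ✗ (requires full-time, part-time, or seasonal) → not eligible.
Paid Sabbatical — status temporary ✗ (excluded) → not eligible.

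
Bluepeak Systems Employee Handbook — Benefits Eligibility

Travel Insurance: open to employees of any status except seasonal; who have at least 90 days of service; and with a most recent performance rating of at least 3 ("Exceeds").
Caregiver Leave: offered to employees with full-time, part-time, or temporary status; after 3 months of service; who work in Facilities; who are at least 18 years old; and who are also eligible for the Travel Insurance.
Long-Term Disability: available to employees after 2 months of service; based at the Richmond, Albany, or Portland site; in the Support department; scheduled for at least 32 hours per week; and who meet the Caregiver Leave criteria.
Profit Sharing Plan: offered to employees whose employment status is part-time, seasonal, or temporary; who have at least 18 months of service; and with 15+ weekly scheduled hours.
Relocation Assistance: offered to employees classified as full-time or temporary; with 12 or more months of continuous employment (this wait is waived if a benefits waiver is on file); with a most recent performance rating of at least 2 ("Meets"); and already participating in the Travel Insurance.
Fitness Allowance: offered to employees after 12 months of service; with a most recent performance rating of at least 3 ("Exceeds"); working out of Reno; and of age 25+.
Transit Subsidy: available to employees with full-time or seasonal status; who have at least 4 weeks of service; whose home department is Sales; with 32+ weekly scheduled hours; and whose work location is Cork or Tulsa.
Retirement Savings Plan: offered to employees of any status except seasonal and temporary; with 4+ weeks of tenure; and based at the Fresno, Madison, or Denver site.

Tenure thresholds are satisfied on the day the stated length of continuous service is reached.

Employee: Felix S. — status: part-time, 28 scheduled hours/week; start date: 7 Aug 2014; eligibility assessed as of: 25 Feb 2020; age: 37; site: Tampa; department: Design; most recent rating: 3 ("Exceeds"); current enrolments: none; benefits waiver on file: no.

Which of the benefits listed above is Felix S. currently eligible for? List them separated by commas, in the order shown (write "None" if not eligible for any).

Service from 7 Aug 2014 to 25 Feb 2020: 2028 days.
Travel Insurance — status part-time ✓ (not excluded); service 2028 days ≥ 90 days ✓; rating 3 ≥ 3 ✓ → eligible.
Caregiver Leave — status part-time ✓; service 2028 days ≥ 3 months (≈90 days) ✓; dept Design ✗ → not eligible.
Long-Term Disability — service 2028 days ≥ 2 months (≈60 days) ✓; site Tampa ✗ (not Richmond, Albany, or Portland) → not eligible.
Profit Sharing Plan — status part-time ✓; service 2028 days ≥ 18 months (≈540 days) ✓; 28 hrs/wk ≥ 15 ✓ → eligible.
Relocation Assistance — status part-time ✗ (requires full-time or temporary) → not eligible.
Fitness Allowance — service 2028 days ≥ 12 months (≈360 days) ✓; rating 3 ≥ 3 ✓; site Tampa ✗ (not Reno) → not eligible.
Transit Subsidy — status part-time ✗ (requires full-time or seasonal) → not eligible.
Retirement Savings Plan — status part-time ✓ (not excluded); service 2028 days ≥ 4 weeks (≈28 days) ✓; site Tampa ✗ (not Fresno, Madison, or Denver) → not eligible.

Travel Insurance, Profit Sharing Plan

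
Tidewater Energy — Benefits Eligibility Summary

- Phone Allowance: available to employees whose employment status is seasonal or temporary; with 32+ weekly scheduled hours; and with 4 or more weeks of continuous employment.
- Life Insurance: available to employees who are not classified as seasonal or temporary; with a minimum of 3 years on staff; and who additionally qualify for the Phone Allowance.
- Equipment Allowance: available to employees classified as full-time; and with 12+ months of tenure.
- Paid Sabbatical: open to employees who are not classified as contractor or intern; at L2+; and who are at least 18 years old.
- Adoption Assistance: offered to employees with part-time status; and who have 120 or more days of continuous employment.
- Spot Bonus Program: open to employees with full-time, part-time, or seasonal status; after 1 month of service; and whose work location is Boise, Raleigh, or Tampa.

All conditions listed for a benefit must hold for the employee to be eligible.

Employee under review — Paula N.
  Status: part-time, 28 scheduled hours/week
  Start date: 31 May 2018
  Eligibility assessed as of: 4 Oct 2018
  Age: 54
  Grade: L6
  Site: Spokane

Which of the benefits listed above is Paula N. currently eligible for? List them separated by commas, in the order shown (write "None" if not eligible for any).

Paid Sabbatical, Adoption Assistance

Service from 31 May 2018 to 4 Oct 2018: 126 days.
Phone Allowance — status part-time ✗ (requires seasonal or temporary) → not eligible.
Life Insurance — status part-time ✓ (not excluded); service 126 days < 3 years (≈1095 days) ✗ → not eligible.
Equipment Allowance — status part-time ✗ (requires full-time) → not eligible.
Paid Sabbatical — status part-time ✓ (not excluded); grade L6 ≥ L2 ✓; age 54 ≥ 18 ✓ → eligible.
Adoption Assistance — status part-time ✓; service 126 days ≥ 120 days ✓ → eligible.
Spot Bonus Program — status part-time ✓; service 126 days ≥ 1 month (≈30 days) ✓; site Spokane ✗ (not Boise, Raleigh, or Tampa) → not eligible.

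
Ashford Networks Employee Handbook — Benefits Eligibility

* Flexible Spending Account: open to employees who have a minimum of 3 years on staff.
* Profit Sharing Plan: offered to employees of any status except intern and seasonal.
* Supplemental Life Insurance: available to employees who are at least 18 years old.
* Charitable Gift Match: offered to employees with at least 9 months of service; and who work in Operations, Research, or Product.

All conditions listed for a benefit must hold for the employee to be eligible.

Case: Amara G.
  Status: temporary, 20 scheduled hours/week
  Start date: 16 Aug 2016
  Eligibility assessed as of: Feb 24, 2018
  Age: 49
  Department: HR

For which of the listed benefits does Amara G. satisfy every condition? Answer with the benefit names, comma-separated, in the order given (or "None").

Profit Sharing Plan, Supplemental Life Insurance

Service from 16 Aug 2016 to Feb 24, 2018: 557 days.
Flexible Spending Account — service 557 days < 3 years (≈1095 days) ✗ → not eligible.
Profit Sharing Plan — status temporary ✓ (not excluded) → eligible.
Supplemental Life Insurance — age 49 ≥ 18 ✓ → eligible.
Charitable Gift Match — service 557 days ≥ 9 months (≈270 days) ✓; dept HR ✗ → not eligible.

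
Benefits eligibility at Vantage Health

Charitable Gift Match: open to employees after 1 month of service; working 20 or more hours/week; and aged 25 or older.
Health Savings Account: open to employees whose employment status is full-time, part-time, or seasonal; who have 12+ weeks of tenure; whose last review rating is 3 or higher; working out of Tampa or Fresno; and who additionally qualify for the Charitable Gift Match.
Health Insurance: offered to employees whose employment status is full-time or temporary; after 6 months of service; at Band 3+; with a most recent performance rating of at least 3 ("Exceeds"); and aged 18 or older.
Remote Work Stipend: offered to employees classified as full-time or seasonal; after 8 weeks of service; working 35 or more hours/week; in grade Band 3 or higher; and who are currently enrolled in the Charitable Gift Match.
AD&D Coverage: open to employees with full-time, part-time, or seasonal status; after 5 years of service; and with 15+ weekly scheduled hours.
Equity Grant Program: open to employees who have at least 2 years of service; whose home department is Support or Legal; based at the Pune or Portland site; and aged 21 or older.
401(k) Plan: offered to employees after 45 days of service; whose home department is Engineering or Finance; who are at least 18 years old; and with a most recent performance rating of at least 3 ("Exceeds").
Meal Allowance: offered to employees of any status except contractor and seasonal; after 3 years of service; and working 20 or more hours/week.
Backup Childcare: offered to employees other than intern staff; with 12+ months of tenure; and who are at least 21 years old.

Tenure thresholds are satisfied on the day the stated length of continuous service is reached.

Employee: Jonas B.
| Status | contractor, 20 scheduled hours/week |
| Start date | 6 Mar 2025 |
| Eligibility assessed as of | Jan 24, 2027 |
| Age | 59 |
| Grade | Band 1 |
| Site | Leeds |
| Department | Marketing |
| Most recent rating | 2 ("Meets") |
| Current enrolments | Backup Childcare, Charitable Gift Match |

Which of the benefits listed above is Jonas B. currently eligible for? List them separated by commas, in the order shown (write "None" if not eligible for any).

Charitable Gift Match, Backup Childcare

Service from 6 Mar 2025 to Jan 24, 2027: 689 days.
Charitable Gift Match — service 689 days ≥ 1 month (≈30 days) ✓; 20 hrs/wk ≥ 20 ✓; age 59 ≥ 25 ✓ → eligible.
Health Savings Account — status contractor ✗ (requires full-time, part-time, or seasonal) → not eligible.
Health Insurance — status contractor ✗ (requires full-time or temporary) → not eligible.
Remote Work Stipend — status contractor ✗ (requires full-time or seasonal) → not eligible.
AD&D Coverage — status contractor ✗ (requires full-time, part-time, or seasonal) → not eligible.
Equity Grant Program — service 689 days < 2 years (≈730 days) ✗ → not eligible.
401(k) Plan — service 689 days ≥ 45 days ✓; dept Marketing ✗ → not eligible.
Meal Allowance — status contractor ✗ (excluded) → not eligible.
Backup Childcare — status contractor ✓ (not excluded); service 689 days ≥ 12 months (≈360 days) ✓; age 59 ≥ 21 ✓ → eligible.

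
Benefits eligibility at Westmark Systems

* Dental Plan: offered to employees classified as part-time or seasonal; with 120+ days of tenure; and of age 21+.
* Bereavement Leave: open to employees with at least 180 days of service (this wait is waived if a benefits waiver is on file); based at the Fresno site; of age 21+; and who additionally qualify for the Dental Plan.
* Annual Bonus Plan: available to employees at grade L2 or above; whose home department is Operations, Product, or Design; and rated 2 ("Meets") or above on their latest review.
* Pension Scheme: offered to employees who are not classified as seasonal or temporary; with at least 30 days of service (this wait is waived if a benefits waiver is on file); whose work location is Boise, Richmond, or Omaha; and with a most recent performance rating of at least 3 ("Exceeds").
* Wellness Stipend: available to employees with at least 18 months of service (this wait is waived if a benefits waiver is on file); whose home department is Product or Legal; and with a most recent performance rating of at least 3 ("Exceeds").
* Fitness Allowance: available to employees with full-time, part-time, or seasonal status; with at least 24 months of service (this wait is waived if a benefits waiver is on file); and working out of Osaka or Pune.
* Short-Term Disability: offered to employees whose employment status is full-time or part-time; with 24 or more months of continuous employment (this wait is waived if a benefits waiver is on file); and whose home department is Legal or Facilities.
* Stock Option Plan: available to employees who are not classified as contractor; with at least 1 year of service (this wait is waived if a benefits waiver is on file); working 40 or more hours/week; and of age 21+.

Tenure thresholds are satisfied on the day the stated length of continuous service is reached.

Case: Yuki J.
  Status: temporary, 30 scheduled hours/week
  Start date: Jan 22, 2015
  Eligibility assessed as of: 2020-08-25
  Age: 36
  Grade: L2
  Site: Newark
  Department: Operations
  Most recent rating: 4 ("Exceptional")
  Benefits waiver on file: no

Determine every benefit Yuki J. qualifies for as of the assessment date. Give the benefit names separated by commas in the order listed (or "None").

Service from Jan 22, 2015 to 2020-08-25: 2042 days.
Dental Plan — status temporary ✗ (requires part-time or seasonal) → not eligible.
Bereavement Leave — no waiver, service 2042 days ≥ 180 days ✓; site Newark ✗ (not Fresno) → not eligible.
Annual Bonus Plan — grade L2 ≥ L2 ✓; dept Operations ✓; rating 4 ≥ 2 ✓ → eligible.
Pension Scheme — status temporary ✗ (excluded) → not eligible.
Wellness Stipend — no waiver, service 2042 days ≥ 18 months (≈540 days) ✓; dept Operations ✗ → not eligible.
Fitness Allowance — status temporary ✗ (requires full-time, part-time, or seasonal) → not eligible.
Short-Term Disability — status temporary ✗ (requires full-time or part-time) → not eligible.
Stock Option Plan — status temporary ✓ (not excluded); no waiver, service 2042 days ≥ 1 year (≈365 days) ✓; 30 hrs/wk < 40 ✗ → not eligible.

Annual Bonus Plan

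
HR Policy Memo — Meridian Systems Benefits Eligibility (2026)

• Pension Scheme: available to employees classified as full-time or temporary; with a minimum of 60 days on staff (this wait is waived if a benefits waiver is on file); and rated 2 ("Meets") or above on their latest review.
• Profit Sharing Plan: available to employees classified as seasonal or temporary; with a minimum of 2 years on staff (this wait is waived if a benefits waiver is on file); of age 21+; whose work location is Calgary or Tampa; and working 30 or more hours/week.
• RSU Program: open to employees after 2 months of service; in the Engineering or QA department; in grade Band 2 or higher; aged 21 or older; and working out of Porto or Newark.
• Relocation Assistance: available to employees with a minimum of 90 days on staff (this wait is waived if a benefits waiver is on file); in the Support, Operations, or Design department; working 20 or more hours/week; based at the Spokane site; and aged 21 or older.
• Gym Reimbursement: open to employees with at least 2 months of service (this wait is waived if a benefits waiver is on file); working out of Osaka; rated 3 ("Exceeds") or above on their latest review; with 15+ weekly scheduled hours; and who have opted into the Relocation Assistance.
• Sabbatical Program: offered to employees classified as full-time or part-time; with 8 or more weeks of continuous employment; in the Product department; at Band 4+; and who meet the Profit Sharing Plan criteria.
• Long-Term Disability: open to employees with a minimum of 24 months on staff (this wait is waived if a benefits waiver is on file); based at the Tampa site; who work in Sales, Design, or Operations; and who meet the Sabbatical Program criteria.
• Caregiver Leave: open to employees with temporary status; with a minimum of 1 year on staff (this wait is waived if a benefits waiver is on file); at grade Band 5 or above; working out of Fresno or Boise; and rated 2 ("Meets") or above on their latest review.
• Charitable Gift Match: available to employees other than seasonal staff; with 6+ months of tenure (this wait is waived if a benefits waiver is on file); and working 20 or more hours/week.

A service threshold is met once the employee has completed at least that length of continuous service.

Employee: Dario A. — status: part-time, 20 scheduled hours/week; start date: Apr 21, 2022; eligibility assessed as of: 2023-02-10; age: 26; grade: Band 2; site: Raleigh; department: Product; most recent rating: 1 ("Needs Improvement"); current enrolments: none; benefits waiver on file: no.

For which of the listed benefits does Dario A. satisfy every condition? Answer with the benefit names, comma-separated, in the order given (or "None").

Charitable Gift Match

Service from Apr 21, 2022 to 2023-02-10: 295 days.
Pension Scheme — status part-time ✗ (requires full-time or temporary) → not eligible.
Profit Sharing Plan — status part-time ✗ (requires seasonal or temporary) → not eligible.
RSU Program — service 295 days ≥ 2 months (≈60 days) ✓; dept Product ✗ → not eligible.
Relocation Assistance — no waiver, service 295 days ≥ 90 days ✓; dept Product ✗ → not eligible.
Gym Reimbursement — no waiver, service 295 days ≥ 2 months (≈60 days) ✓; site Raleigh ✗ (not Osaka) → not eligible.
Sabbatical Program — status part-time ✓; service 295 days ≥ 8 weeks (≈56 days) ✓; dept Product ✓; grade Band 2 < Band 4 ✗ → not eligible.
Long-Term Disability — no waiver, service 295 days < 24 months (≈720 days) ✗ → not eligible.
Caregiver Leave — status part-time ✗ (requires temporary) → not eligible.
Charitable Gift Match — status part-time ✓ (not excluded); no waiver, service 295 days ≥ 6 months (≈180 days) ✓; 20 hrs/wk ≥ 20 ✓ → eligible.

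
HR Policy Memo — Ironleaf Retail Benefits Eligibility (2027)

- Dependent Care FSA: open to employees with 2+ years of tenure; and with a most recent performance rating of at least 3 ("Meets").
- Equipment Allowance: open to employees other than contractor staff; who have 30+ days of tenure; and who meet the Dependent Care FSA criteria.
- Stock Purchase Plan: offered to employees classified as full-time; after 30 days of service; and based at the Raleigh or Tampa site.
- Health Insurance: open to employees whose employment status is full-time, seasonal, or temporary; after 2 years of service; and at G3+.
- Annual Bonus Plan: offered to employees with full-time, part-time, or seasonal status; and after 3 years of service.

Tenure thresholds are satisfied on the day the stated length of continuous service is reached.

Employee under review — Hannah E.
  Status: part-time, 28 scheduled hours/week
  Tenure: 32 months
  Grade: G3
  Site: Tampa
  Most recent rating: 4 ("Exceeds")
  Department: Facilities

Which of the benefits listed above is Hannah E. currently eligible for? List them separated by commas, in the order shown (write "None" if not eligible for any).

Dependent Care FSA, Equipment Allowance

Dependent Care FSA — service 32 months ≥ 2 years (≈730 days) ✓; rating 4 ≥ 3 ✓ → eligible.
Equipment Allowance — status part-time ✓ (not excluded); service 32 months ≥ 30 days ✓; eligible for Dependent Care FSA ✓ → eligible.
Stock Purchase Plan — status part-time ✗ (requires full-time) → not eligible.
Health Insurance — status part-time ✗ (requires full-time, seasonal, or temporary) → not eligible.
Annual Bonus Plan — status part-time ✓; service 32 months < 3 years (≈1095 days) ✗ → not eligible.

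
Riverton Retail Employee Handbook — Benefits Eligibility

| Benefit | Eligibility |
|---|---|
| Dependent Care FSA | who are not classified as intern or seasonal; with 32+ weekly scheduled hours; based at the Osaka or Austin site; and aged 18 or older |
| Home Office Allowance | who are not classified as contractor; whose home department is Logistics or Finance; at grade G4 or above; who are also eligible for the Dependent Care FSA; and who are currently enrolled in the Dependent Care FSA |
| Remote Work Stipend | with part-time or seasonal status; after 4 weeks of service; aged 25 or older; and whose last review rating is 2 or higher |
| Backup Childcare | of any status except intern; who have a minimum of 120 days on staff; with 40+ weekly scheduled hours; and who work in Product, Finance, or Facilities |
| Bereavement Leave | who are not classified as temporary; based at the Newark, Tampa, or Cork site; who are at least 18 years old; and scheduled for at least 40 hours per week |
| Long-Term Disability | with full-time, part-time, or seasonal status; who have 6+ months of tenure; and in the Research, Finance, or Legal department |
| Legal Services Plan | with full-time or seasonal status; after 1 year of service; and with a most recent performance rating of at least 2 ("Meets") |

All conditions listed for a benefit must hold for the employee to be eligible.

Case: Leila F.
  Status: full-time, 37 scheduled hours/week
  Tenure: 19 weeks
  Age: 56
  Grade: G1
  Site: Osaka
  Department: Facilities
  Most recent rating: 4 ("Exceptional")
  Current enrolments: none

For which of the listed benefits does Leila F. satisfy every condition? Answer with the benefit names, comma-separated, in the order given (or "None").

Dependent Care FSA

Dependent Care FSA — status full-time ✓ (not excluded); 37 hrs/wk ≥ 32 ✓; site Osaka ✓; age 56 ≥ 18 ✓ → eligible.
Home Office Allowance — status full-time ✓ (not excluded); dept Facilities ✗ → not eligible.
Remote Work Stipend — status full-time ✗ (requires part-time or seasonal) → not eligible.
Backup Childcare — status full-time ✓ (not excluded); service 19 weeks ≥ 120 days ✓; 37 hrs/wk < 40 ✗ → not eligible.
Bereavement Leave — status full-time ✓ (not excluded); site Osaka ✗ (not Newark, Tampa, or Cork) → not eligible.
Long-Term Disability — status full-time ✓; service 19 weeks < 6 months (≈180 days) ✗ → not eligible.
Legal Services Plan — status full-time ✓; service 19 weeks < 1 year (≈365 days) ✗ → not eligible.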